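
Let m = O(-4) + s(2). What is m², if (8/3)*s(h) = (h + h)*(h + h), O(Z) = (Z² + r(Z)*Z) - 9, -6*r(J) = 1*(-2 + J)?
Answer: 81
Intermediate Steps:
r(J) = ⅓ - J/6 (r(J) = -(-2 + J)/6 = ⅓ - J/6)
O(Z) = -9 + Z² + Z*(⅓ - Z/6) (O(Z) = (Z² + (⅓ - Z/6)*Z) - 9 = (Z² + Z*(⅓ - Z/6)) - 9 = -9 + Z² + Z*(⅓ - Z/6))
s(h) = 3*h²/2 (s(h) = 3*((h + h)*(h + h))/8 = 3*((2*h)*(2*h))/8 = 3*(4*h²)/8 = 3*h²/2)
m = 9 (m = (-9 + (⅓)*(-4) + (⅚)*(-4)²) + (3/2)*2² = (-9 - 4/3 + (⅚)*16) + (3/2)*4 = (-9 - 4/3 + 40/3) + 6 = 3 + 6 = 9)
m² = 9² = 81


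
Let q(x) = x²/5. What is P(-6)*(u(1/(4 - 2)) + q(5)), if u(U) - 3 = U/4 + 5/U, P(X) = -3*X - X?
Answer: 435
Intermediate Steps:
P(X) = -4*X
u(U) = 3 + 5/U + U/4 (u(U) = 3 + (U/4 + 5/U) = 3 + (5/U + U/4) = 3 + 5/U + U/4)
q(x) = x²/5 (q(x) = x²*(⅕) = x²/5)
P(-6)*(u(1/(4 - 2)) + q(5)) = (-4*(-6))*((3 + 5/(1/(4 - 2)) + 1/(4*(4 - 2))) + (⅕)*5²) = 24*((3 + 5/(1/2) + (¼)/2) + (⅕)*25) = 24*((3 + 5/(½) + (¼)*(½)) + 5) = 24*((3 + 5*2 + ⅛) + 5) = 24*((3 + 10 + ⅛) + 5) = 24*(105/8 + 5) = 24*(145/8) = 435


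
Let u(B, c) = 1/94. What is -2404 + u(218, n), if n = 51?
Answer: -225975/94 ≈ -2404.0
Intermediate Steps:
u(B, c) = 1/94
-2404 + u(218, n) = -2404 + 1/94 = -225975/94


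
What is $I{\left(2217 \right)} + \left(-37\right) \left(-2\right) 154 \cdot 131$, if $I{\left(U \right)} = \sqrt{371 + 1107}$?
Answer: $1492876 + \sqrt{1478} \approx 1.4929 \cdot 10^{6}$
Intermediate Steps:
$I{\left(U \right)} = \sqrt{1478}$
$I{\left(2217 \right)} + \left(-37\right) \left(-2\right) 154 \cdot 131 = \sqrt{1478} + \left(-37\right) \left(-2\right) 154 \cdot 131 = \sqrt{1478} + 74 \cdot 154 \cdot 131 = \sqrt{1478} + 11396 \cdot 131 = \sqrt{1478} + 1492876 = 1492876 + \sqrt{1478}$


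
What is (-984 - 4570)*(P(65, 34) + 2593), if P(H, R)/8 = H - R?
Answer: -15778914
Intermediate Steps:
P(H, R) = -8*R + 8*H (P(H, R) = 8*(H - R) = -8*R + 8*H)
(-984 - 4570)*(P(65, 34) + 2593) = (-984 - 4570)*((-8*34 + 8*65) + 2593) = -5554*((-272 + 520) + 2593) = -5554*(248 + 2593) = -5554*2841 = -15778914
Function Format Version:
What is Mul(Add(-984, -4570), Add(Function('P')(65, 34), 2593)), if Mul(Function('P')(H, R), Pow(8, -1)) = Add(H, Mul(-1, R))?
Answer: -15778914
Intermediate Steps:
Function('P')(H, R) = Add(Mul(-8, R), Mul(8, H)) (Function('P')(H, R) = Mul(8, Add(H, Mul(-1, R))) = Add(Mul(-8, R), Mul(8, H)))
Mul(Add(-984, -4570), Add(Function('P')(65, 34), 2593)) = Mul(Add(-984, -4570), Add(Add(Mul(-8, 34), Mul(8, 65)), 2593)) = Mul(-5554, Add(Add(-272, 520), 2593)) = Mul(-5554, Add(248, 2593)) = Mul(-5554, 2841) = -15778914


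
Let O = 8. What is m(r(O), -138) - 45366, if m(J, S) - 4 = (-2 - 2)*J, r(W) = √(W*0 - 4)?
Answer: -45362 - 8*I ≈ -45362.0 - 8.0*I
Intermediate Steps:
r(W) = 2*I (r(W) = √(0 - 4) = √(-4) = 2*I)
m(J, S) = 4 - 4*J (m(J, S) = 4 + (-2 - 2)*J = 4 - 4*J)
m(r(O), -138) - 45366 = (4 - 8*I) - 45366 = -45362 - 8*I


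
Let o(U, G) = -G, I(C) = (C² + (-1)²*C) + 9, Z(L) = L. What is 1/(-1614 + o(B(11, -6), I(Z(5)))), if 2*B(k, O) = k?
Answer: -1/1653 ≈ -0.00060496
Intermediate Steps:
B(k, O) = k/2
I(C) = 9 + C + C² (I(C) = (C² + 1*C) + 9 = (C² + C) + 9 = (C + C²) + 9 = 9 + C + C²)
1/(-1614 + o(B(11, -6), I(Z(5)))) = 1/(-1614 - (9 + 5 + 5²)) = 1/(-1614 - (9 + 5 + 25)) = 1/(-1614 - 1*39) = 1/(-1614 - 39) = 1/(-1653) = -1/1653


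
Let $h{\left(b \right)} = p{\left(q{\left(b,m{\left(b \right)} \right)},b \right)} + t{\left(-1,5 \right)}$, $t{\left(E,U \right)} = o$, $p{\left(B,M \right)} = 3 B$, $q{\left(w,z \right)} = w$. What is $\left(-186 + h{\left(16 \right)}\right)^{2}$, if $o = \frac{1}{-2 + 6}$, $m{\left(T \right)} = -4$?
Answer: $\frac{303601}{16} \approx 18975.0$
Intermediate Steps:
$o = \frac{1}{4} \approx 0.25$
$t{\left(E,U \right)} = \frac{1}{4}$
$h{\left(b \right)} = \frac{1}{4} + 3 b$ ($h{\left(b \right)} = 3 b + \frac{1}{4} = \frac{1}{4} + 3 b$)
$\left(-186 + h{\left(16 \right)}\right)^{2} = \left(-186 + \left(\frac{1}{4} + 3 \cdot 16\right)\right)^{2} = \left(-186 + \left(\frac{1}{4} + 48\right)\right)^{2} = \left(-186 + \frac{193}{4}\right)^{2} = \left(- \frac{551}{4}\right)^{2} = \frac{303601}{16}$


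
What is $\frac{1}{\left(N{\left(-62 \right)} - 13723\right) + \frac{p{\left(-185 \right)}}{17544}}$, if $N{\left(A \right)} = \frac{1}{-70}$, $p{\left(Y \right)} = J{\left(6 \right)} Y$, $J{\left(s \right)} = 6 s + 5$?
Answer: $- \frac{614040}{8426745167} \approx -7.2868 \cdot 10^{-5}$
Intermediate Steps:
$J{\left(s \right)} = 5 + 6 s$
$p{\left(Y \right)} = 41 Y$ ($p{\left(Y \right)} = \left(5 + 6 \cdot 6\right) Y = \left(5 + 36\right) Y = 41 Y$)
$N{\left(A \right)} = - \frac{1}{70}$
$\frac{1}{\left(N{\left(-62 \right)} - 13723\right) + \frac{p{\left(-185 \right)}}{17544}} = \frac{1}{\left(- \frac{1}{70} - 13723\right) + \frac{41 \left(-185\right)}{17544}} = \frac{1}{- \frac{960611}{70} - \frac{7585}{17544}} = \frac{1}{- \frac{8426745167}{614040}} = - \frac{614040}{8426745167}$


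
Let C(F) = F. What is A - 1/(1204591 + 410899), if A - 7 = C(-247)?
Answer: -387717601/1615490 ≈ -240.00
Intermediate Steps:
A = -240 (A = 7 - 247 = -240)
A - 1/(1204591 + 410899) = -240 - 1/(1204591 + 410899) = -240 - 1/1615490 = -387717601/1615490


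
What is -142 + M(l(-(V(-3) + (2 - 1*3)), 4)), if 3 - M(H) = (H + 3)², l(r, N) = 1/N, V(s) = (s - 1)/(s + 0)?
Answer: -2393/16 ≈ -149.56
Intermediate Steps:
V(s) = (-1 + s)/s
M(H) = 3 - (3 + H)² (M(H) = 3 - (H + 3)² = 3 - (3 + H)²)
-142 + M(l(-(V(-3) + (2 - 1*3)), 4)) = -142 + (3 - (3 + 1/4)²) = -142 + (3 - (3 + ¼)²) = -142 + (3 - (13/4)²) = -142 + (3 - 1*169/16) = -142 + (3 - 169/16) = -142 - 121/16 = -2393/16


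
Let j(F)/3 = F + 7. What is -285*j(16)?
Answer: -19665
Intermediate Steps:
j(F) = 21 + 3*F (j(F) = 3*(F + 7) = 3*(7 + F) = 21 + 3*F)
-285*j(16) = -285*(21 + 3*16) = -285*(21 + 48) = -285*69 = -19665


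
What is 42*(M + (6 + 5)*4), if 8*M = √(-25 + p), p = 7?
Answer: 1848 + 63*I*√2/4 ≈ 1848.0 + 22.274*I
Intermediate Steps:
M = 3*I*√2/8 (M = √(-25 + 7)/8 = √(-18)/8 = (3*I*√2)/8 = 3*I*√2/8 ≈ 0.53033*I)
42*(M + (6 + 5)*4) = 42*(3*I*√2/8 + (6 + 5)*4) = 42*(3*I*√2/8 + 11*4) = 42*(3*I*√2/8 + 44) = 42*(44 + 3*I*√2/8) = 1848 + 63*I*√2/4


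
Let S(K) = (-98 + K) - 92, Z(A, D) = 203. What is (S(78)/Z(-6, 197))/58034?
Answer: -8/841493 ≈ -9.5069e-6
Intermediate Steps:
S(K) = -190 + K
(S(78)/Z(-6, 197))/58034 = ((-190 + 78)/203)/58034 = -112*1/203*(1/58034) = -16/29*1/58034 = -8/841493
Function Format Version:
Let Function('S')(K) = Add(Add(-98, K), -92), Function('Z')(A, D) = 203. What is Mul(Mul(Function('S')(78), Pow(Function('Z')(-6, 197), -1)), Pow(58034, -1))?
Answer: Rational(-8, 841493) ≈ -9.5069e-6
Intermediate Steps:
Function('S')(K) = Add(-190, K)
Mul(Mul(Function('S')(78), Pow(Function('Z')(-6, 197), -1)), Pow(58034, -1)) = Mul(Mul(Add(-190, 78), Pow(203, -1)), Pow(58034, -1)) = Mul(Mul(-112, Rational(1, 203)), Rational(1, 58034)) = Mul(Rational(-16, 29), Rational(1, 58034)) = Rational(-8, 841493)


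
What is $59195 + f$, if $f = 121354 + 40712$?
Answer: $221261$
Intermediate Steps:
$f = 162066$
$59195 + f = 59195 + 162066 = 221261$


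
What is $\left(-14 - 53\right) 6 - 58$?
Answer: $-460$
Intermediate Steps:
$\left(-14 - 53\right) 6 - 58 = \left(-67\right) 6 - 58 = -402 - 58 = -460$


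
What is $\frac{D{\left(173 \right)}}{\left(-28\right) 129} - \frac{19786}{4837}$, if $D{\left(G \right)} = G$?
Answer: $- \frac{10329119}{2495892} \approx -4.1385$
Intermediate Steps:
$\frac{D{\left(173 \right)}}{\left(-28\right) 129} - \frac{19786}{4837} = \frac{173}{\left(-28\right) 129} - \frac{19786}{4837} = \frac{173}{-3612} - \frac{19786}{4837} = 173 \left(- \frac{1}{3612}\right) - \frac{19786}{4837} = - \frac{173}{3612} - \frac{19786}{4837} = - \frac{10329119}{2495892}$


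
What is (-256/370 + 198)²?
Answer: 1332396004/34225 ≈ 38931.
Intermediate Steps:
(-256/370 + 198)² = (-256*1/370 + 198)² = (-128/185 + 198)² = (36502/185)² = 1332396004/34225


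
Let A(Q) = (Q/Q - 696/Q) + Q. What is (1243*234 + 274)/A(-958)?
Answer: -139454144/458055 ≈ -304.45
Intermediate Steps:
A(Q) = 1 + Q - 696/Q (A(Q) = (1 - 696/Q) + Q = 1 + Q - 696/Q)
(1243*234 + 274)/A(-958) = (1243*234 + 274)/(1 - 958 - 696/(-958)) = (290862 + 274)/(1 - 958 - 696*(-1/958)) = 291136/(1 - 958 + 348/479) = 291136/(-458055/479) = 291136*(-479/458055) = -139454144/458055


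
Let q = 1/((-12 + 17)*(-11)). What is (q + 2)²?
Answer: 11881/3025 ≈ 3.9276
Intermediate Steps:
q = -1/55 (q = 1/(5*(-11)) = 1/(-55) = -1/55 ≈ -0.018182)
(q + 2)² = (-1/55 + 2)² = (109/55)² = 11881/3025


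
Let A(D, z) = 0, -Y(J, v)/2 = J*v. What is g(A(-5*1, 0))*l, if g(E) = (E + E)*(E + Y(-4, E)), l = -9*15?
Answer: 0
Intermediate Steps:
Y(J, v) = -2*J*v
l = -135
g(E) = 18*E**2 (g(E) = (E + E)*(E - 2*(-4)*E) = (2*E)*(E + 8*E) = (2*E)*(9*E) = 18*E**2)
g(A(-5*1, 0))*l = (18*0**2)*(-135) = (18*0)*(-135) = 0*(-135) = 0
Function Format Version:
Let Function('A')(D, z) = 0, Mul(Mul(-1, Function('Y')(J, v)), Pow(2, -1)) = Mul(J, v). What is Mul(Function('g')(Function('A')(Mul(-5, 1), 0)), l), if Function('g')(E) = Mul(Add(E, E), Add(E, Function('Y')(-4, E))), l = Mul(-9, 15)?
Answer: 0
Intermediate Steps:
Function('Y')(J, v) = Mul(-2, J, v) (Function('Y')(J, v) = Mul(-2, Mul(J, v)) = Mul(-2, J, v))
l = -135
Function('g')(E) = Mul(18, Pow(E, 2)) (Function('g')(E) = Mul(Add(E, E), Add(E, Mul(-2, -4, E))) = Mul(Mul(2, E), Add(E, Mul(8, E))) = Mul(Mul(2, E), Mul(9, E)) = Mul(18, Pow(E, 2)))
Mul(Function('g')(Function('A')(Mul(-5, 1), 0)), l) = Mul(Mul(18, Pow(0, 2)), -135) = Mul(Mul(18, 0), -135) = Mul(0, -135) = 0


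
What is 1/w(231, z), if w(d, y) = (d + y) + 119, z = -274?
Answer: 1/76 ≈ 0.013158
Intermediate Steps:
w(d, y) = 119 + d + y
1/w(231, z) = 1/(119 + 231 - 274) = 1/76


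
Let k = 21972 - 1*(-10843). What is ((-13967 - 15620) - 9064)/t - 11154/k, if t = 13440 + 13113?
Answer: -1564504727/871336695 ≈ -1.7955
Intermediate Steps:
t = 26553
k = 32815 (k = 21972 + 10843 = 32815)
((-13967 - 15620) - 9064)/t - 11154/k = ((-13967 - 15620) - 9064)/26553 - 11154/32815 = (-29587 - 9064)*(1/26553) - 11154*1/32815 = -38651*1/26553 - 11154/32815 = -38651/26553 - 11154/32815 = -1564504727/871336695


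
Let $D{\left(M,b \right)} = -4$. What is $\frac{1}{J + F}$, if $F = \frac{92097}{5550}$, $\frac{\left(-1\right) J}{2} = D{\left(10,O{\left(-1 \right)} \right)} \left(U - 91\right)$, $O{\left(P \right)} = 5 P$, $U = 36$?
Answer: $- \frac{1850}{783301} \approx -0.0023618$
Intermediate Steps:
$J = -440$ ($J = - 2 \left(- 4 \left(36 - 91\right)\right) = - 2 \left(\left(-4\right) \left(-55\right)\right) = \left(-2\right) 220 = -440$)
$F = \frac{30699}{1850}$ ($F = 92097 \cdot \frac{1}{5550} = \frac{30699}{1850} \approx 16.594$)
$\frac{1}{J + F} = \frac{1}{-440 + \frac{30699}{1850}} = \frac{1}{- \frac{783301}{1850}} = - \frac{1850}{783301}$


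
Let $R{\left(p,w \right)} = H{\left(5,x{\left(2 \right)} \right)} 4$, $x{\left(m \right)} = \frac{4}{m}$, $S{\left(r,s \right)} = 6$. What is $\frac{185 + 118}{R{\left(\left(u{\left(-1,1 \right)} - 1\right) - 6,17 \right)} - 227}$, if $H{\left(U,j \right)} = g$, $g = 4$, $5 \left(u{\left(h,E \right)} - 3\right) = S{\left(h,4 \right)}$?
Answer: $- \frac{303}{211} \approx -1.436$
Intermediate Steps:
$u{\left(h,E \right)} = \frac{21}{5}$ ($u{\left(h,E \right)} = 3 + \frac{1}{5} \cdot 6 = 3 + \frac{6}{5} = \frac{21}{5}$)
$H{\left(U,j \right)} = 4$
$R{\left(p,w \right)} = 16$ ($R{\left(p,w \right)} = 4 \cdot 4 = 16$)
$\frac{185 + 118}{R{\left(\left(u{\left(-1,1 \right)} - 1\right) - 6,17 \right)} - 227} = \frac{185 + 118}{16 - 227} = \frac{303}{-211} = 303 \left(- \frac{1}{211}\right) = - \frac{303}{211}$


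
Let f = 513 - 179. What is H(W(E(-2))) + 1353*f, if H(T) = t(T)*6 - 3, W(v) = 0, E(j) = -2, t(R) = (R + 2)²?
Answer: 451923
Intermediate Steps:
t(R) = (2 + R)²
H(T) = -3 + 6*(2 + T)² (H(T) = (2 + T)²*6 - 3 = 6*(2 + T)² - 3 = -3 + 6*(2 + T)²)
f = 334
H(W(E(-2))) + 1353*f = (-3 + 6*(2 + 0)²) + 1353*334 = (-3 + 6*2²) + 451902 = (-3 + 6*4) + 451902 = (-3 + 24) + 451902 = 21 + 451902 = 451923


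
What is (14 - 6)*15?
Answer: 120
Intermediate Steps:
(14 - 6)*15 = 8*15 = 120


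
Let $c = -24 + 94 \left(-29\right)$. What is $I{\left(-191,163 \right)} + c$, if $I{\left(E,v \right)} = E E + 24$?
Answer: $33755$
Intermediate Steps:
$c = -2750$ ($c = -24 - 2726 = -2750$)
$I{\left(E,v \right)} = 24 + E^{2}$ ($I{\left(E,v \right)} = E^{2} + 24 = 24 + E^{2}$)
$I{\left(-191,163 \right)} + c = \left(24 + \left(-191\right)^{2}\right) - 2750 = \left(24 + 36481\right) - 2750 = 36505 - 2750 = 33755$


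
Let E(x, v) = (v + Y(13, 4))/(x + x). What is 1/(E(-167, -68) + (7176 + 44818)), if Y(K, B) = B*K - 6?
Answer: 167/8683009 ≈ 1.9233e-5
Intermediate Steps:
Y(K, B) = -6 + B*K
E(x, v) = (46 + v)/(2*x) (E(x, v) = (v + (-6 + 4*13))/(x + x) = (v + (-6 + 52))/((2*x)) = (v + 46)*(1/(2*x)) = (46 + v)*(1/(2*x)) = (46 + v)/(2*x))
1/(E(-167, -68) + (7176 + 44818)) = 1/((1/2)*(46 - 68)/(-167) + (7176 + 44818)) = 1/((1/2)*(-1/167)*(-22) + 51994) = 1/(11/167 + 51994) = 1/(8683009/167) = 167/8683009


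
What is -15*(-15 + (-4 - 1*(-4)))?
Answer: 225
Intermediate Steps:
-15*(-15 + (-4 - 1*(-4))) = -15*(-15 + (-4 + 4)) = -15*(-15 + 0) = -15*(-15) = 225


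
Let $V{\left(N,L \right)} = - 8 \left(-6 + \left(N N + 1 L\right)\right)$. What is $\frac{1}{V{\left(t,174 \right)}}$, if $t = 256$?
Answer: $- \frac{1}{525632} \approx -1.9025 \cdot 10^{-6}$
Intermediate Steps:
$V{\left(N,L \right)} = 48 - 8 L - 8 N^{2}$ ($V{\left(N,L \right)} = - 8 \left(-6 + \left(N^{2} + L\right)\right) = - 8 \left(-6 + \left(L + N^{2}\right)\right) = - 8 \left(-6 + L + N^{2}\right) = 48 - 8 L - 8 N^{2}$)
$\frac{1}{V{\left(t,174 \right)}} = \frac{1}{48 - 1392 - 8 \cdot 256^{2}} = \frac{1}{48 - 1392 - 524288} = \frac{1}{-525632} = - \frac{1}{525632}$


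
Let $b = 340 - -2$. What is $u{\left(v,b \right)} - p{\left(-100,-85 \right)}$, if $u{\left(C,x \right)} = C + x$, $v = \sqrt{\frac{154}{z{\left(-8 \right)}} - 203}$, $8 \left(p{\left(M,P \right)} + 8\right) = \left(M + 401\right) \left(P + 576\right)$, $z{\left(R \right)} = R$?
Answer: $- \frac{144991}{8} + \frac{i \sqrt{889}}{2} \approx -18124.0 + 14.908 i$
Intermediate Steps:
$p{\left(M,P \right)} = -8 + \frac{\left(401 + M\right) \left(576 + P\right)}{8}$ ($p{\left(M,P \right)} = -8 + \frac{\left(M + 401\right) \left(P + 576\right)}{8} = -8 + \frac{\left(401 + M\right) \left(576 + P\right)}{8}$)
$b = 342$ ($b = 340 + 2 = 342$)
$v = \frac{i \sqrt{889}}{2}$ ($v = \sqrt{\frac{154}{-8} - 203} = \sqrt{154 \left(- \frac{1}{8}\right) - 203} = \sqrt{- \frac{77}{4} - 203} = \sqrt{- \frac{889}{4}} = \frac{i \sqrt{889}}{2} \approx 14.908 i$)
$u{\left(v,b \right)} - p{\left(-100,-85 \right)} = \left(\frac{i \sqrt{889}}{2} + 342\right) - \left(28864 + 72 \left(-100\right) + \frac{401}{8} \left(-85\right) + \frac{1}{8} \left(-100\right) \left(-85\right)\right) = \left(342 + \frac{i \sqrt{889}}{2}\right) - \left(28864 - 7200 - \frac{34085}{8} + \frac{2125}{2}\right) = \left(342 + \frac{i \sqrt{889}}{2}\right) - \frac{147727}{8} = - \frac{144991}{8} + \frac{i \sqrt{889}}{2}$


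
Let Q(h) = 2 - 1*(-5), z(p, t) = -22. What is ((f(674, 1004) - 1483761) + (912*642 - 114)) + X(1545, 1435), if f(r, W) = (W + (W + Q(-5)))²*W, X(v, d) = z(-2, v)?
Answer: 4075567507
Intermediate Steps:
X(v, d) = -22
Q(h) = 7 (Q(h) = 2 + 5 = 7)
f(r, W) = W*(7 + 2*W)² (f(r, W) = (W + (W + 7))²*W = (W + (7 + W))²*W = (7 + 2*W)²*W = W*(7 + 2*W)²)
((f(674, 1004) - 1483761) + (912*642 - 114)) + X(1545, 1435) = ((1004*(7 + 2*1004)² - 1483761) + (912*642 - 114)) - 22 = ((1004*(7 + 2008)² - 1483761) + (585504 - 114)) - 22 = ((1004*2015² - 1483761) + 585390) - 22 = ((1004*4060225 - 1483761) + 585390) - 22 = ((4076465900 - 1483761) + 585390) - 22 = (4074982139 + 585390) - 22 = 4075567529 - 22 = 4075567507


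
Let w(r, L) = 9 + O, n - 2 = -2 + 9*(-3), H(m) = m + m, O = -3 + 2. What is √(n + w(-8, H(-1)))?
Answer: I*√19 ≈ 4.3589*I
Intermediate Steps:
O = -1
H(m) = 2*m
n = -27 (n = 2 + (-2 + 9*(-3)) = 2 + (-2 - 27) = 2 - 29 = -27)
w(r, L) = 8 (w(r, L) = 9 - 1 = 8)
√(n + w(-8, H(-1))) = √(-27 + 8) = √(-19) = I*√19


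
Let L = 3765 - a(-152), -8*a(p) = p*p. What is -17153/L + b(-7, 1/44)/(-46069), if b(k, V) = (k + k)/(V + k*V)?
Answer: -2372713795/919491171 ≈ -2.5805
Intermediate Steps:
a(p) = -p²/8 (a(p) = -p*p/8 = -p²/8)
b(k, V) = 2*k/(V + V*k) (b(k, V) = (2*k)/(V + V*k) = 2*k/(V + V*k))
L = 6653 (L = 3765 - (-1)*(-152)²/8 = 3765 - (-1)*23104/8 = 3765 - 1*(-2888) = 3765 + 2888 = 6653)
-17153/L + b(-7, 1/44)/(-46069) = -17153/6653 + (2*(-7)/(1/44*(1 - 7)))/(-46069) = -17153*1/6653 + (2*(-7)/((1/44)*(-6)))*(-1/46069) = -17153/6653 + (2*(-7)*44*(-⅙))*(-1/46069) = -17153/6653 + (308/3)*(-1/46069) = -17153/6653 - 308/138207 = -2372713795/919491171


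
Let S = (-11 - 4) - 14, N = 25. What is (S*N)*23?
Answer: -16675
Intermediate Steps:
S = -29 (S = -15 - 14 = -29)
(S*N)*23 = -29*25*23 = -725*23 = -16675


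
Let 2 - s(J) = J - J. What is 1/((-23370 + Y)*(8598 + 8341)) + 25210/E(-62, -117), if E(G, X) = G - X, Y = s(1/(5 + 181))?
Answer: 1995777643173/4354136072 ≈ 458.36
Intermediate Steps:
s(J) = 2 (s(J) = 2 - (J - J) = 2 - 1*0 = 2 + 0 = 2)
Y = 2
1/((-23370 + Y)*(8598 + 8341)) + 25210/E(-62, -117) = 1/((-23370 + 2)*(8598 + 8341)) + 25210/(-62 - 1*(-117)) = 1/(-23368*16939) + 25210/(-62 + 117) = -1/23368*1/16939 + 25210/55 = -1/395830552 + 25210*(1/55) = -1/395830552 + 5042/11 = 1995777643173/4354136072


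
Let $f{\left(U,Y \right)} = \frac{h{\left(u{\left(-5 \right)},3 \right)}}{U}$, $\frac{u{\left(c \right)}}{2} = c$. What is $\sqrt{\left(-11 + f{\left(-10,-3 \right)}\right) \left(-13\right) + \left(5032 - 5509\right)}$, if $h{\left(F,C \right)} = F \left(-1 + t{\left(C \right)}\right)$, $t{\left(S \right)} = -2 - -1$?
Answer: $2 i \sqrt{77} \approx 17.55 i$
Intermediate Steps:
$u{\left(c \right)} = 2 c$
$t{\left(S \right)} = -1$ ($t{\left(S \right)} = -2 + 1 = -1$)
$h{\left(F,C \right)} = - 2 F$ ($h{\left(F,C \right)} = F \left(-1 - 1\right) = F \left(-2\right) = - 2 F$)
$f{\left(U,Y \right)} = \frac{20}{U}$ ($f{\left(U,Y \right)} = \frac{\left(-2\right) 2 \left(-5\right)}{U} = \frac{\left(-2\right) \left(-10\right)}{U} = \frac{20}{U}$)
$\sqrt{\left(-11 + f{\left(-10,-3 \right)}\right) \left(-13\right) + \left(5032 - 5509\right)} = \sqrt{\left(-11 + \frac{20}{-10}\right) \left(-13\right) + \left(5032 - 5509\right)} = \sqrt{\left(-11 + 20 \left(- \frac{1}{10}\right)\right) \left(-13\right) + \left(5032 - 5509\right)} = \sqrt{\left(-11 - 2\right) \left(-13\right) - 477} = \sqrt{\left(-13\right) \left(-13\right) - 477} = \sqrt{169 - 477} = \sqrt{-308} = 2 i \sqrt{77}$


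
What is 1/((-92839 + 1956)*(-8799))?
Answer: 1/799679517 ≈ 1.2505e-9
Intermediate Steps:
1/((-92839 + 1956)*(-8799)) = -1/8799/(-90883) = -1/90883*(-1/8799) = 1/799679517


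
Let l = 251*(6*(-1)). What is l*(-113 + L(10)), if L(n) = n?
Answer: 155118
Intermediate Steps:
l = -1506 (l = 251*(-6) = -1506)
l*(-113 + L(10)) = -1506*(-113 + 10) = -1506*(-103) = 155118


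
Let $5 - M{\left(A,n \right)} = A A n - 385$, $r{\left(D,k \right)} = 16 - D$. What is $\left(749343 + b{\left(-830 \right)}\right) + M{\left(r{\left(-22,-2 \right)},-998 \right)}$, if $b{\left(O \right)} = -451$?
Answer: $2190394$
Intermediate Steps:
$M{\left(A,n \right)} = 390 - n A^{2}$ ($M{\left(A,n \right)} = 5 - \left(A A n - 385\right) = 5 - \left(A^{2} n - 385\right) = 5 - \left(n A^{2} - 385\right) = 5 - \left(-385 + n A^{2}\right) = 390 - n A^{2}$)
$\left(749343 + b{\left(-830 \right)}\right) + M{\left(r{\left(-22,-2 \right)},-998 \right)} = \left(749343 - 451\right) - \left(-390 - 998 \left(16 - -22\right)^{2}\right) = 748892 - \left(-390 - 998 \left(16 + 22\right)^{2}\right) = 748892 - \left(-390 - 998 \cdot 38^{2}\right) = 748892 - \left(-390 - 1441112\right) = 748892 + \left(390 + 1441112\right) = 748892 + 1441502 = 2190394$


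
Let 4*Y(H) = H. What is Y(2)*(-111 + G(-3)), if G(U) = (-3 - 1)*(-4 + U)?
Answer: -83/2 ≈ -41.500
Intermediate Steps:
Y(H) = H/4
G(U) = 16 - 4*U (G(U) = -4*(-4 + U) = 16 - 4*U)
Y(2)*(-111 + G(-3)) = ((¼)*2)*(-111 + (16 - 4*(-3))) = (-111 + (16 + 12))/2 = (-111 + 28)/2 = (½)*(-83) = -83/2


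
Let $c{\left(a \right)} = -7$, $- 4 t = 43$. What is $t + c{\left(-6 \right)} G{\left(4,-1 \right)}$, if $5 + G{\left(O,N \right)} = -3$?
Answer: $\frac{181}{4} \approx 45.25$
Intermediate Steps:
$t = - \frac{43}{4}$ ($t = \left(- \frac{1}{4}\right) 43 = - \frac{43}{4} \approx -10.75$)
$G{\left(O,N \right)} = -8$ ($G{\left(O,N \right)} = -5 - 3 = -8$)
$t + c{\left(-6 \right)} G{\left(4,-1 \right)} = - \frac{43}{4} - -56 = - \frac{43}{4} + 56 = \frac{181}{4}$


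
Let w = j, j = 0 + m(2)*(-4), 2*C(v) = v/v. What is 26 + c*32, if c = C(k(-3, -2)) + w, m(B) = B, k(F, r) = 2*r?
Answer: -214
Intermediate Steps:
C(v) = 1/2 (C(v) = (v/v)/2 = (1/2)*1 = 1/2)
j = -8 (j = 0 + 2*(-4) = 0 - 8 = -8)
w = -8
c = -15/2 (c = 1/2 - 8 = -15/2 ≈ -7.5000)
26 + c*32 = 26 - 15/2*32 = 26 - 240 = -214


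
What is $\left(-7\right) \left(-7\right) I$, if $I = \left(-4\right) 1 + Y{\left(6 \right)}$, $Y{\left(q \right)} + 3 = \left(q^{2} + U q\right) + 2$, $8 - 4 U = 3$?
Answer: $\frac{3773}{2} \approx 1886.5$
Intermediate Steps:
$U = \frac{5}{4}$ ($U = 2 - \frac{3}{4} = \frac{5}{4} \approx 1.25$)
$Y{\left(q \right)} = -1 + q^{2} + \frac{5 q}{4}$ ($Y{\left(q \right)} = -3 + \left(\left(q^{2} + \frac{5 q}{4}\right) + 2\right) = -3 + \left(2 + q^{2} + \frac{5 q}{4}\right) = -1 + q^{2} + \frac{5 q}{4}$)
$I = \frac{77}{2}$ ($I = \left(-4\right) 1 + \left(-1 + 6^{2} + \frac{5}{4} \cdot 6\right) = -4 + \left(-1 + 36 + \frac{15}{2}\right) = -4 + \frac{85}{2} = \frac{77}{2} \approx 38.5$)
$\left(-7\right) \left(-7\right) I = \left(-7\right) \left(-7\right) \frac{77}{2} = 49 \cdot \frac{77}{2} = \frac{3773}{2}$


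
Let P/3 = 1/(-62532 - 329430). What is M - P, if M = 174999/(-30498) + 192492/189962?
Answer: -149013579996638/31539119309321 ≈ -4.7247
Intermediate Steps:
P = -1/130654 (P = 3/(-62532 - 329430) = 3/(-391962) = 3*(-1/391962) = -1/130654 ≈ -7.6538e-6)
M = -4562089837/965576846 (M = 174999*(-1/30498) + 192492*(1/189962) = -58333/10166 + 96246/94981 = -4562089837/965576846 ≈ -4.7247)
M - P = -4562089837/965576846 - 1*(-1/130654) = -4562089837/965576846 + 1/130654 = -149013579996638/31539119309321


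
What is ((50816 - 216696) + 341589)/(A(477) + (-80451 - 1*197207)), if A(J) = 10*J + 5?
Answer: -175709/272883 ≈ -0.64390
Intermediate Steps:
A(J) = 5 + 10*J
((50816 - 216696) + 341589)/(A(477) + (-80451 - 1*197207)) = ((50816 - 216696) + 341589)/((5 + 10*477) + (-80451 - 1*197207)) = (-165880 + 341589)/((5 + 4770) + (-80451 - 197207)) = 175709/(4775 - 277658) = 175709/(-272883) = 175709*(-1/272883) = -175709/272883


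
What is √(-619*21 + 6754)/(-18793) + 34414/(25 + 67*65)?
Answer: 17207/2190 - I*√6245/18793 ≈ 7.8571 - 0.004205*I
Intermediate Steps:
√(-619*21 + 6754)/(-18793) + 34414/(25 + 67*65) = √(-12999 + 6754)*(-1/18793) + 34414/(25 + 4355) = √(-6245)*(-1/18793) + 34414/4380 = (I*√6245)*(-1/18793) + 34414*(1/4380) = -I*√6245/18793 + 17207/2190 = 17207/2190 - I*√6245/18793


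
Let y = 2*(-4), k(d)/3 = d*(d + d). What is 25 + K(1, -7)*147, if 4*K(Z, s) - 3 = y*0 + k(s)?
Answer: 43759/4 ≈ 10940.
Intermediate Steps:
k(d) = 6*d² (k(d) = 3*(d*(d + d)) = 3*(d*(2*d)) = 3*(2*d²) = 6*d²)
y = -8
K(Z, s) = ¾ + 3*s²/2 (K(Z, s) = ¾ + (-8*0 + 6*s²)/4 = ¾ + (0 + 6*s²)/4 = ¾ + (6*s²)/4 = ¾ + 3*s²/2)
25 + K(1, -7)*147 = 25 + (¾ + (3/2)*(-7)²)*147 = 25 + (¾ + (3/2)*49)*147 = 25 + (¾ + 147/2)*147 = 25 + (297/4)*147 = 25 + 43659/4 = 43759/4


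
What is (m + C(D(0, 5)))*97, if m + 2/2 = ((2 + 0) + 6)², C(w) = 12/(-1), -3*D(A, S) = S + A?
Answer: 4947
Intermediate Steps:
D(A, S) = -A/3 - S/3 (D(A, S) = -(S + A)/3 = -(A + S)/3 = -A/3 - S/3)
C(w) = -12 (C(w) = 12*(-1) = -12)
m = 63 (m = -1 + ((2 + 0) + 6)² = -1 + (2 + 6)² = -1 + 8² = -1 + 64 = 63)
(m + C(D(0, 5)))*97 = (63 - 12)*97 = 51*97 = 4947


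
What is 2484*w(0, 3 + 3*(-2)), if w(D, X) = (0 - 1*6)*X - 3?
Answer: 37260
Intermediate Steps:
w(D, X) = -3 - 6*X (w(D, X) = (0 - 6)*X - 3 = -6*X - 3 = -3 - 6*X)
2484*w(0, 3 + 3*(-2)) = 2484*(-3 - 6*(3 + 3*(-2))) = 2484*(-3 - 6*(3 - 6)) = 2484*(-3 - 6*(-3)) = 2484*(-3 + 18) = 2484*15 = 37260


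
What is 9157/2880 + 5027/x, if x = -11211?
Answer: 29393789/10762560 ≈ 2.7311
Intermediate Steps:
9157/2880 + 5027/x = 9157/2880 + 5027/(-11211) = 9157*(1/2880) + 5027*(-1/11211) = 9157/2880 - 5027/11211 = 29393789/10762560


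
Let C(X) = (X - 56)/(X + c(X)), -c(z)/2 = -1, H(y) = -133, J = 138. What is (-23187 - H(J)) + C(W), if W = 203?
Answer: -4725923/205 ≈ -23053.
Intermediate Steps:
c(z) = 2 (c(z) = -2*(-1) = 2)
C(X) = (-56 + X)/(2 + X) (C(X) = (X - 56)/(X + 2) = (-56 + X)/(2 + X))
(-23187 - H(J)) + C(W) = (-23187 - 1*(-133)) + (-56 + 203)/(2 + 203) = (-23187 + 133) + 147/205 = -23054 + (1/205)*147 = -23054 + 147/205 = -4725923/205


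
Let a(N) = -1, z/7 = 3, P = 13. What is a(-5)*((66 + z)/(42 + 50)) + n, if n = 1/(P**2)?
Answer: -14611/15548 ≈ -0.93974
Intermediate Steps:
z = 21 (z = 7*3 = 21)
n = 1/169 (n = 1/(13**2) = 1/169 ≈ 0.0059172)
a(-5)*((66 + z)/(42 + 50)) + n = -(66 + 21)/(42 + 50) + 1/169 = -87/92 + 1/169 = -14611/15548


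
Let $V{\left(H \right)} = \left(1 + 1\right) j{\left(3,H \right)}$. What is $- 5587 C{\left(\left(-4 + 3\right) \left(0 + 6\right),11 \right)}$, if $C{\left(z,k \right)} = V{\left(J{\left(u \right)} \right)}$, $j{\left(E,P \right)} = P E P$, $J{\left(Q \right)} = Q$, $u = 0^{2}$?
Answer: $0$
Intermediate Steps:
$u = 0$
$j{\left(E,P \right)} = E P^{2}$ ($j{\left(E,P \right)} = E P P = E P^{2}$)
$V{\left(H \right)} = 6 H^{2}$ ($V{\left(H \right)} = \left(1 + 1\right) 3 H^{2} = 2 \cdot 3 H^{2} = 6 H^{2}$)
$C{\left(z,k \right)} = 0$ ($C{\left(z,k \right)} = 6 \cdot 0^{2} = 6 \cdot 0 = 0$)
$- 5587 C{\left(\left(-4 + 3\right) \left(0 + 6\right),11 \right)} = \left(-5587\right) 0 = 0$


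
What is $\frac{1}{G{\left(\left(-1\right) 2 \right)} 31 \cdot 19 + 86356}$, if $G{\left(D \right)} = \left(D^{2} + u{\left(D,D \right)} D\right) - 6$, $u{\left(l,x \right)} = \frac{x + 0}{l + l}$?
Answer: $\frac{1}{84589} \approx 1.1822 \cdot 10^{-5}$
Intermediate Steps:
$u{\left(l,x \right)} = \frac{x}{2 l}$
$G{\left(D \right)} = -6 + D^{2} + \frac{D}{2}$ ($G{\left(D \right)} = \left(D^{2} + \frac{D}{2 D} D\right) - 6 = \left(D^{2} + \frac{D}{2}\right) - 6 = -6 + D^{2} + \frac{D}{2}$)
$\frac{1}{G{\left(\left(-1\right) 2 \right)} 31 \cdot 19 + 86356} = \frac{1}{\left(-6 + \left(\left(-1\right) 2\right)^{2} + \frac{\left(-1\right) 2}{2}\right) 31 \cdot 19 + 86356} = \frac{1}{\left(-6 + \left(-2\right)^{2} + \frac{1}{2} \left(-2\right)\right) 31 \cdot 19 + 86356} = \frac{1}{\left(-6 + 4 - 1\right) 31 \cdot 19 + 86356} = \frac{1}{\left(-3\right) 31 \cdot 19 + 86356} = \frac{1}{\left(-93\right) 19 + 86356} = \frac{1}{-1767 + 86356} = \frac{1}{84589}$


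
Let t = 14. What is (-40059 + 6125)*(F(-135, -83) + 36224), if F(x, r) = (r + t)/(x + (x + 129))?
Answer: -1229241822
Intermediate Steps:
F(x, r) = (14 + r)/(129 + 2*x) (F(x, r) = (r + 14)/(x + (x + 129)) = (14 + r)/(x + (129 + x)) = (14 + r)/(129 + 2*x))
(-40059 + 6125)*(F(-135, -83) + 36224) = (-40059 + 6125)*((14 - 83)/(129 + 2*(-135)) + 36224) = -33934*(-69/(129 - 270) + 36224) = -33934*(-69/(-141) + 36224) = -33934*(-1/141*(-69) + 36224) = -33934*(23/47 + 36224) = -33934*1702551/47 = -1229241822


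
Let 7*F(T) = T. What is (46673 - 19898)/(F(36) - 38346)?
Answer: -62475/89462 ≈ -0.69834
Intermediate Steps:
F(T) = T/7
(46673 - 19898)/(F(36) - 38346) = (46673 - 19898)/((1/7)*36 - 38346) = 26775/(36/7 - 38346) = 26775/(-268386/7) = 26775*(-7/268386) = -62475/89462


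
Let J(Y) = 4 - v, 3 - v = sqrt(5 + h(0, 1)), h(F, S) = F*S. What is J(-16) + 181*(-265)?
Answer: -47964 + sqrt(5) ≈ -47962.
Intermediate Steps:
v = 3 - sqrt(5) (v = 3 - sqrt(5 + 0*1) = 3 - sqrt(5 + 0) = 3 - sqrt(5) ≈ 0.76393)
J(Y) = 1 + sqrt(5) (J(Y) = 4 - (3 - sqrt(5)) = 4 + (-3 + sqrt(5)) = 1 + sqrt(5))
J(-16) + 181*(-265) = (1 + sqrt(5)) + 181*(-265) = (1 + sqrt(5)) - 47965 = -47964 + sqrt(5)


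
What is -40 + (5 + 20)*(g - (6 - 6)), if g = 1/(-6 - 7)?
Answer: -545/13 ≈ -41.923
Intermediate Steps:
g = -1/13 (g = 1/(-13) = -1/13 ≈ -0.076923)
-40 + (5 + 20)*(g - (6 - 6)) = -40 + (5 + 20)*(-1/13 - (6 - 6)) = -40 + 25*(-1/13 - 1*0) = -40 + 25*(-1/13 + 0) = -40 + 25*(-1/13) = -40 - 25/13 = -545/13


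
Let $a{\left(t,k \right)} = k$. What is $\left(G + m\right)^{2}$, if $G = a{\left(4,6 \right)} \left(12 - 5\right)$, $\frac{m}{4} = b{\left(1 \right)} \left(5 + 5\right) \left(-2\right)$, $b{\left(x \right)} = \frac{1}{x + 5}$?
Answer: $\frac{7396}{9} \approx 821.78$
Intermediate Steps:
$b{\left(x \right)} = \frac{1}{5 + x}$
$m = - \frac{40}{3}$ ($m = 4 \frac{\left(5 + 5\right) \left(-2\right)}{5 + 1} = 4 \frac{10 \left(-2\right)}{6} = 4 \cdot \frac{1}{6} \left(-20\right) = 4 \left(- \frac{10}{3}\right) = - \frac{40}{3} \approx -13.333$)
$G = 42$ ($G = 6 \left(12 - 5\right) = 6 \cdot 7 = 42$)
$\left(G + m\right)^{2} = \left(42 - \frac{40}{3}\right)^{2} = \left(\frac{86}{3}\right)^{2} = \frac{7396}{9}$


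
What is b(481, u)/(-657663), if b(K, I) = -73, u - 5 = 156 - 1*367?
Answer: 73/657663 ≈ 0.00011100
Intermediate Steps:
u = -206 (u = 5 + (156 - 1*367) = 5 + (156 - 367) = 5 - 211 = -206)
b(481, u)/(-657663) = -73/(-657663) = -73*(-1/657663) = 73/657663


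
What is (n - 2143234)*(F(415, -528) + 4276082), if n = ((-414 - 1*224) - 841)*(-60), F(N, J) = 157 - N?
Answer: -8784654753056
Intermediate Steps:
n = 88740 (n = ((-414 - 224) - 841)*(-60) = (-638 - 841)*(-60) = -1479*(-60) = 88740)
(n - 2143234)*(F(415, -528) + 4276082) = (88740 - 2143234)*((157 - 1*415) + 4276082) = -2054494*((157 - 415) + 4276082) = -2054494*(-258 + 4276082) = -2054494*4275824 = -8784654753056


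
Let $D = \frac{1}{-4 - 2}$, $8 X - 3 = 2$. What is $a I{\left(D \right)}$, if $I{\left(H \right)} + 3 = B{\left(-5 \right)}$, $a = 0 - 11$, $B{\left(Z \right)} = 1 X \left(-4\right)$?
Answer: $\frac{121}{2} \approx 60.5$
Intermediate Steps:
$X = \frac{5}{8}$ ($X = \frac{3}{8} + \frac{1}{8} \cdot 2 = \frac{3}{8} + \frac{1}{4} = \frac{5}{8} \approx 0.625$)
$D = - \frac{1}{6}$ ($D = \frac{1}{-6} = - \frac{1}{6} \approx -0.16667$)
$B{\left(Z \right)} = - \frac{5}{2}$ ($B{\left(Z \right)} = 1 \cdot \frac{5}{8} \left(-4\right) = \frac{5}{8} \left(-4\right) = - \frac{5}{2}$)
$a = -11$ ($a = 0 - 11 = -11$)
$I{\left(H \right)} = - \frac{11}{2}$ ($I{\left(H \right)} = -3 - \frac{5}{2} = - \frac{11}{2}$)
$a I{\left(D \right)} = \left(-11\right) \left(- \frac{11}{2}\right) = \frac{121}{2}$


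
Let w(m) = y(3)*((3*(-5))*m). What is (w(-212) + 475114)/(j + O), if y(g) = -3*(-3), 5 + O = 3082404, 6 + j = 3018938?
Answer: 503734/6101331 ≈ 0.082561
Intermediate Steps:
j = 3018932 (j = -6 + 3018938 = 3018932)
O = 3082399 (O = -5 + 3082404 = 3082399)
y(g) = 9
w(m) = -135*m (w(m) = 9*((3*(-5))*m) = 9*(-15*m) = -135*m)
(w(-212) + 475114)/(j + O) = (-135*(-212) + 475114)/(3018932 + 3082399) = (28620 + 475114)/6101331 = 503734*(1/6101331) = 503734/6101331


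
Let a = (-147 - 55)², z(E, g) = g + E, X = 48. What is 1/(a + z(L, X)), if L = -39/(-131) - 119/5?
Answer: 655/26742666 ≈ 2.4493e-5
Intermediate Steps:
L = -15394/655 (L = -39*(-1/131) - 119*⅕ = 39/131 - 119/5 = -15394/655 ≈ -23.502)
z(E, g) = E + g
a = 40804 (a = (-202)² = 40804)
1/(a + z(L, X)) = 1/(40804 + (-15394/655 + 48)) = 1/(40804 + 16046/655) = 1/(26742666/655) = 655/26742666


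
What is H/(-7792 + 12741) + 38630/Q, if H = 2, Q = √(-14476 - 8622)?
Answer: 2/4949 - 19315*I*√23098/11549 ≈ 0.00040412 - 254.18*I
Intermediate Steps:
Q = I*√23098 (Q = √(-23098) = I*√23098 ≈ 151.98*I)
H/(-7792 + 12741) + 38630/Q = 2/(-7792 + 12741) + 38630/((I*√23098)) = 2/4949 + 38630*(-I*√23098/23098) = 2*(1/4949) - 19315*I*√23098/11549 = 2/4949 - 19315*I*√23098/11549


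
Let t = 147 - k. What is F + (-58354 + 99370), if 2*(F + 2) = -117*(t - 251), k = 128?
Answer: 54586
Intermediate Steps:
t = 19 (t = 147 - 1*128 = 147 - 128 = 19)
F = 13570 (F = -2 + (-117*(19 - 251))/2 = -2 + (-117*(-232))/2 = -2 + (½)*27144 = -2 + 13572 = 13570)
F + (-58354 + 99370) = 13570 + (-58354 + 99370) = 13570 + 41016 = 54586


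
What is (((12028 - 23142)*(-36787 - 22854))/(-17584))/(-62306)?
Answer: 331425037/547794352 ≈ 0.60502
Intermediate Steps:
(((12028 - 23142)*(-36787 - 22854))/(-17584))/(-62306) = (-11114*(-59641)*(-1/17584))*(-1/62306) = (662850074*(-1/17584))*(-1/62306) = -331425037/8792*(-1/62306) = 331425037/547794352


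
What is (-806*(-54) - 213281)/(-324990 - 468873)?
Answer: 24251/113409 ≈ 0.21384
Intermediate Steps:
(-806*(-54) - 213281)/(-324990 - 468873) = (43524 - 213281)/(-793863) = -169757*(-1/793863) = 24251/113409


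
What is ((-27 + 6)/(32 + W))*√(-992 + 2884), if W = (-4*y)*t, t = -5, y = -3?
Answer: 3*√473/2 ≈ 32.623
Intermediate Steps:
W = -60 (W = -4*(-3)*(-5) = 12*(-5) = -60)
((-27 + 6)/(32 + W))*√(-992 + 2884) = ((-27 + 6)/(32 - 60))*√(-992 + 2884) = (-21/(-28))*√1892 = (-21*(-1/28))*(2*√473) = 3*(2*√473)/4 = 3*√473/2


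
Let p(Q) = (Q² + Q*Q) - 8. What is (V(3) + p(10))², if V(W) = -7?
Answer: 34225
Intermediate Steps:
p(Q) = -8 + 2*Q² (p(Q) = (Q² + Q²) - 8 = 2*Q² - 8 = -8 + 2*Q²)
(V(3) + p(10))² = (-7 + (-8 + 2*10²))² = (-7 + (-8 + 2*100))² = (-7 + (-8 + 200))² = (-7 + 192)² = 185² = 34225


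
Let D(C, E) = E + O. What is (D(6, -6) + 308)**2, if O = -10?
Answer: 85264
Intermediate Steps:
D(C, E) = -10 + E (D(C, E) = E - 10 = -10 + E)
(D(6, -6) + 308)**2 = ((-10 - 6) + 308)**2 = (-16 + 308)**2 = 292**2 = 85264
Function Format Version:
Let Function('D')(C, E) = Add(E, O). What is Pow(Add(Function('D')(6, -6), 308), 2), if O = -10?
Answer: 85264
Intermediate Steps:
Function('D')(C, E) = Add(-10, E) (Function('D')(C, E) = Add(E, -10) = Add(-10, E))
Pow(Add(Function('D')(6, -6), 308), 2) = Pow(Add(Add(-10, -6), 308), 2) = Pow(Add(-16, 308), 2) = Pow(292, 2) = 85264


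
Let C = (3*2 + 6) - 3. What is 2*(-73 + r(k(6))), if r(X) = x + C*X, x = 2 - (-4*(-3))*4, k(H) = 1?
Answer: -220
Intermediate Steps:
C = 9 (C = (6 + 6) - 3 = 12 - 3 = 9)
x = -46 (x = 2 - 12*4 = 2 - 1*48 = 2 - 48 = -46)
r(X) = -46 + 9*X
2*(-73 + r(k(6))) = 2*(-73 + (-46 + 9*1)) = 2*(-73 + (-46 + 9)) = 2*(-73 - 37) = 2*(-110) = -220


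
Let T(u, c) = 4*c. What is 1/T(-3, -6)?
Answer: -1/24 ≈ -0.041667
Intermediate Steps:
1/T(-3, -6) = 1/(4*(-6)) = 1/(-24) = -1/24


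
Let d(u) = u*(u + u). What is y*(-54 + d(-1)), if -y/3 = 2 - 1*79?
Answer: -12012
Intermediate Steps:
d(u) = 2*u² (d(u) = u*(2*u) = 2*u²)
y = 231 (y = -3*(2 - 1*79) = -3*(2 - 79) = -3*(-77) = 231)
y*(-54 + d(-1)) = 231*(-54 + 2*(-1)²) = 231*(-54 + 2*1) = 231*(-54 + 2) = 231*(-52) = -12012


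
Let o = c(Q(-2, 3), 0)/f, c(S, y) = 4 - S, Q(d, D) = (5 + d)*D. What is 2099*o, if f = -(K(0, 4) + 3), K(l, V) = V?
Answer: 10495/7 ≈ 1499.3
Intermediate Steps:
Q(d, D) = D*(5 + d)
f = -7 (f = -(4 + 3) = -1*7 = -7)
o = 5/7 (o = (4 - 3*(5 - 2))/(-7) = (4 - 3*3)*(-1/7) = (4 - 1*9)*(-1/7) = (4 - 9)*(-1/7) = -5*(-1/7) = 5/7 ≈ 0.71429)
2099*o = 2099*(5/7) = 10495/7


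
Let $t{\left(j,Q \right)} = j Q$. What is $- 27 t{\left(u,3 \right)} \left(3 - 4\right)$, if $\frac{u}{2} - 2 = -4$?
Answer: $-324$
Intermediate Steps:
$u = -4$ ($u = 4 + 2 \left(-4\right) = 4 - 8 = -4$)
$t{\left(j,Q \right)} = Q j$
$- 27 t{\left(u,3 \right)} \left(3 - 4\right) = - 27 \cdot 3 \left(-4\right) \left(3 - 4\right) = - 27 \left(\left(-12\right) \left(-1\right)\right) = \left(-27\right) 12 = -324$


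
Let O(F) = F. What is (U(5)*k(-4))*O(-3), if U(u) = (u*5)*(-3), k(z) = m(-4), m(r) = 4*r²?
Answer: 14400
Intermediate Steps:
k(z) = 64 (k(z) = 4*(-4)² = 4*16 = 64)
U(u) = -15*u (U(u) = (5*u)*(-3) = -15*u)
(U(5)*k(-4))*O(-3) = (-15*5*64)*(-3) = -75*64*(-3) = -4800*(-3) = 14400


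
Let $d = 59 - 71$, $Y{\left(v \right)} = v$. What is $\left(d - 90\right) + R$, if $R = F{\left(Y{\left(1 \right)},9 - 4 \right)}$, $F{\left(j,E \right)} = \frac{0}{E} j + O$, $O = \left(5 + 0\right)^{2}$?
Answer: $-77$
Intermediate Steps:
$O = 25$ ($O = 5^{2} = 25$)
$d = -12$ ($d = 59 - 71 = -12$)
$F{\left(j,E \right)} = 25$ ($F{\left(j,E \right)} = \frac{0}{E} j + 25 = 0 j + 25 = 0 + 25 = 25$)
$R = 25$
$\left(d - 90\right) + R = \left(-12 - 90\right) + 25 = -102 + 25 = -77$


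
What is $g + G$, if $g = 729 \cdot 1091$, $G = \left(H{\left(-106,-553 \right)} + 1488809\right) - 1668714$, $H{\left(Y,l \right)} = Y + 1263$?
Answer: $616591$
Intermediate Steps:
$H{\left(Y,l \right)} = 1263 + Y$
$G = -178748$ ($G = \left(\left(1263 - 106\right) + 1488809\right) - 1668714 = \left(1157 + 1488809\right) - 1668714 = 1489966 - 1668714 = -178748$)
$g = 795339$
$g + G = 795339 - 178748 = 616591$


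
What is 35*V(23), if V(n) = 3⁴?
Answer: 2835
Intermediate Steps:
V(n) = 81
35*V(23) = 35*81 = 2835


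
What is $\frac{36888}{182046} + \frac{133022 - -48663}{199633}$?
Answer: $\frac{962835467}{865294979} \approx 1.1127$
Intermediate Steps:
$\frac{36888}{182046} + \frac{133022 - -48663}{199633} = 36888 \cdot \frac{1}{182046} + \left(133022 + 48663\right) \frac{1}{199633} = \frac{6148}{30341} + 181685 \cdot \frac{1}{199633} = \frac{6148}{30341} + \frac{25955}{28519} = \frac{962835467}{865294979}$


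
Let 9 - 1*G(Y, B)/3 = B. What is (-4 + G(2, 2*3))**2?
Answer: 25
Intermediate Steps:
G(Y, B) = 27 - 3*B
(-4 + G(2, 2*3))**2 = (-4 + (27 - 6*3))**2 = (-4 + (27 - 3*6))**2 = (-4 + (27 - 18))**2 = (-4 + 9)**2 = 5**2 = 25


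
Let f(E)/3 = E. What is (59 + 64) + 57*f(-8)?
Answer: -1245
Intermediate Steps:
f(E) = 3*E
(59 + 64) + 57*f(-8) = (59 + 64) + 57*(3*(-8)) = 123 + 57*(-24) = 123 - 1368 = -1245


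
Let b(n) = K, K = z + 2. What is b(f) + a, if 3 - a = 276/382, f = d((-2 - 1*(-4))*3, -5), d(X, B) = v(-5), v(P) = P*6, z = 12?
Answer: 3109/191 ≈ 16.277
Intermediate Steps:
v(P) = 6*P
d(X, B) = -30 (d(X, B) = 6*(-5) = -30)
f = -30
a = 435/191 (a = 3 - 276/382 = 3 - 1*138/191 = 3 - 138/191 = 435/191 ≈ 2.2775)
K = 14 (K = 12 + 2 = 14)
b(n) = 14
b(f) + a = 14 + 435/191 = 3109/191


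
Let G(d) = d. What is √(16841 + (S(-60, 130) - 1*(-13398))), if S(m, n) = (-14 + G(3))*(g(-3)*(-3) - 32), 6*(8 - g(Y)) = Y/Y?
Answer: √123398/2 ≈ 175.64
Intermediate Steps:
g(Y) = 47/6 (g(Y) = 8 - Y/(6*Y) = 8 - ⅙*1 = 8 - ⅙ = 47/6)
S(m, n) = 1221/2 (S(m, n) = (-14 + 3)*((47/6)*(-3) - 32) = -11*(-47/2 - 32) = -11*(-111/2) = 1221/2)
√(16841 + (S(-60, 130) - 1*(-13398))) = √(16841 + (1221/2 - 1*(-13398))) = √(16841 + (1221/2 + 13398)) = √(16841 + 28017/2) = √(61699/2) = √123398/2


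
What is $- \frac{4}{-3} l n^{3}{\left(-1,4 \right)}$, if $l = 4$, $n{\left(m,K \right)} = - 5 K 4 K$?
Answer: $- \frac{524288000}{3} \approx -1.7476 \cdot 10^{8}$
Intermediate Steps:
$n{\left(m,K \right)} = - 20 K^{2}$
$- \frac{4}{-3} l n^{3}{\left(-1,4 \right)} = - \frac{4}{-3} \cdot 4 \left(- 20 \cdot 4^{2}\right)^{3} = \left(-4\right) \left(- \frac{1}{3}\right) 4 \left(\left(-20\right) 16\right)^{3} = \frac{4}{3} \cdot 4 \left(-320\right)^{3} = \frac{16}{3} \left(-32768000\right) = - \frac{524288000}{3}$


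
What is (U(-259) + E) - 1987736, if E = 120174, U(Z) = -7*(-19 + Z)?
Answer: -1865616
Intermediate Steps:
U(Z) = 133 - 7*Z
(U(-259) + E) - 1987736 = ((133 - 7*(-259)) + 120174) - 1987736 = ((133 + 1813) + 120174) - 1987736 = (1946 + 120174) - 1987736 = 122120 - 1987736 = -1865616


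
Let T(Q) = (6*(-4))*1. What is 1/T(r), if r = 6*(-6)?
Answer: -1/24 ≈ -0.041667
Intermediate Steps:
r = -36
T(Q) = -24 (T(Q) = -24*1 = -24)
1/T(r) = 1/(-24) = -1/24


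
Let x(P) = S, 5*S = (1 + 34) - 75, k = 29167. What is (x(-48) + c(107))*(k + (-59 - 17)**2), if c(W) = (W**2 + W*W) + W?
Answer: 803584171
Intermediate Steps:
S = -8 (S = ((1 + 34) - 75)/5 = (35 - 75)/5 = (1/5)*(-40) = -8)
c(W) = W + 2*W**2 (c(W) = (W**2 + W**2) + W = 2*W**2 + W = W + 2*W**2)
x(P) = -8
(x(-48) + c(107))*(k + (-59 - 17)**2) = (-8 + 107*(1 + 2*107))*(29167 + (-59 - 17)**2) = (-8 + 107*(1 + 214))*(29167 + (-76)**2) = (-8 + 107*215)*(29167 + 5776) = (-8 + 23005)*34943 = 22997*34943 = 803584171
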